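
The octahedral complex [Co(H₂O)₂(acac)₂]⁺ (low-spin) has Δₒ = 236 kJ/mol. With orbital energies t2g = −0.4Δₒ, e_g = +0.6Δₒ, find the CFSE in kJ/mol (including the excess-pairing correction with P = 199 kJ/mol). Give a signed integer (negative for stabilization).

-168

Ligand charges: 2×(+0) from H₂O and 2×(-1) from acac⁻ sum to -2; with overall charge +1, Co is +3.
Group 9 minus oxidation state +3 gives a d⁶ configuration for Co³⁺.
Configuration: t2g^6 e_g^0.
CFSE(orbital) = 6×(-0.4Δₒ) + 0×(0.6Δₒ) = -2.4Δₒ; with Δₒ = 236 kJ/mol that is -566 kJ/mol.
High-spin d⁶ would be t2g^4 e_g^2 with 1 pair; low-spin has 3, so 2 excess pairs cost +2P = +398 kJ/mol.
Net CFSE = -566 + 398 = -168 kJ/mol.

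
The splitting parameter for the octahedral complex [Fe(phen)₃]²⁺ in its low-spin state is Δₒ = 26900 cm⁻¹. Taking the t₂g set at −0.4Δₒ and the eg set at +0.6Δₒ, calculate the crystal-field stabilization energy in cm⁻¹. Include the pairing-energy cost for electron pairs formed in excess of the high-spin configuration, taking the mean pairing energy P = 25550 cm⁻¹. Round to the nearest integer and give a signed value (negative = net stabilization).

-13460

phen is neutral, so the +2 overall charge sits on Fe: oxidation state +2.
Fe²⁺: group 8, so d-count = 8 − 2 = 6.
The d⁶ electrons fill as t₂g⁶ eg⁰.
CFSE(orbital) = 6×(-0.4Δₒ) + 0×(0.6Δₒ) = -2.4Δₒ; with Δₒ = 26900 cm⁻¹ that is -64560 cm⁻¹.
Pairing penalty: 3 pairs vs 1 in the high-spin reference → 2 extra × P = 51100 cm⁻¹.
Overall CFSE = -64560 + 51100 = -13460 cm⁻¹.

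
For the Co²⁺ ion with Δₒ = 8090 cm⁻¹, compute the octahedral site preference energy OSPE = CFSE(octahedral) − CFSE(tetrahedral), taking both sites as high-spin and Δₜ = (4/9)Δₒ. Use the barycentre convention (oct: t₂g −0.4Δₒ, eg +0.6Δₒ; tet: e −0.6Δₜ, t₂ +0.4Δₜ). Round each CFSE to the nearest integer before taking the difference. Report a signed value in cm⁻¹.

-2157

Co sits in group 9; removing 2 electrons leaves Co²⁺ with 9 − 2 = 7 d electrons.
In an octahedral site d⁷ (HS) is t₂g⁵ eg², giving CFSE(oct) = -0.8Δₒ = -6472 cm⁻¹.
Tetrahedral e⁴ t₂³ gives -1.2Δₜ = -1.2 × (4/9) × 8090 = -4315 cm⁻¹.
Subtracting, OSPE = -6472 − (-4315) = -2157 cm⁻¹.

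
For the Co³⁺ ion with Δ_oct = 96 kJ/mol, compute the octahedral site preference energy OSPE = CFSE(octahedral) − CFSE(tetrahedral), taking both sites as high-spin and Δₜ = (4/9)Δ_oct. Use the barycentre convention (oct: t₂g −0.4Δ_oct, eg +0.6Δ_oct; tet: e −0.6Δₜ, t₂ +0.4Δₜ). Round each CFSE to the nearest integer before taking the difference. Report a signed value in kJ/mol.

-12

Co³⁺: group 9, so d-count = 9 − 3 = 6.
Octahedral (high-spin): t₂g⁴ eg², CFSE = 4(−0.4) + 2(+0.6) = -0.4Δ_oct = -0.4 × 96 = -38 kJ/mol.
Tetrahedral e³ t₂³ gives -0.6Δₜ = -0.6 × (4/9) × 96 = -26 kJ/mol.
OSPE = CFSE(oct) − CFSE(tet) = -38 − (-26) = -12 kJ/mol.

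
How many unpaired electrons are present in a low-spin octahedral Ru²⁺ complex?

0

Ru²⁺: group 8, so d-count = 8 − 2 = 6.
Configuration: t2g^6 e_g^0, giving 0 unpaired electrons.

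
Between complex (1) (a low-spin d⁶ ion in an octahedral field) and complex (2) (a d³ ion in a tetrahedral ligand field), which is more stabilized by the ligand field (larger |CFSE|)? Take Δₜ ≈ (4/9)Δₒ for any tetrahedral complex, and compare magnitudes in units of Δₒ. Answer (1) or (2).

(1): t₂g⁶ eg⁰, CFSE = -2.4Δₒ.
(2): Tetrahedral splitting is small, so the complex is high-spin; e² t₂¹, CFSE = -0.8Δₜ ≈ -0.36Δₒ.
So (1) has the larger |CFSE|.

(1)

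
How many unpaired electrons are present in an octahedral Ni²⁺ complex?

Ni²⁺: group 10, so d-count = 10 − 2 = 8.
Configuration: t₂g⁶ eg², giving 2 unpaired electrons.

2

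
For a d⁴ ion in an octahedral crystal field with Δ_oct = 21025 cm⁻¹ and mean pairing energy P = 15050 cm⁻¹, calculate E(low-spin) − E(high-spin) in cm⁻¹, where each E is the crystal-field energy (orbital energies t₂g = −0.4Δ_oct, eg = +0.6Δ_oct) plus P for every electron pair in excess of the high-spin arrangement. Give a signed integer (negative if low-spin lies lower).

-5975

High-spin: t₂g³ eg¹, CFSE = -0.6Δ_oct = -12615 cm⁻¹.
For low-spin the configuration is t₂g⁴ eg⁰: orbital energy -1.6 × 21025 = -33640 cm⁻¹, and 1 additional pair relative to high-spin adds 15050 cm⁻¹, giving -18590 cm⁻¹.
E(LS) − E(HS) = -18590 − (-12615) = -5975 cm⁻¹.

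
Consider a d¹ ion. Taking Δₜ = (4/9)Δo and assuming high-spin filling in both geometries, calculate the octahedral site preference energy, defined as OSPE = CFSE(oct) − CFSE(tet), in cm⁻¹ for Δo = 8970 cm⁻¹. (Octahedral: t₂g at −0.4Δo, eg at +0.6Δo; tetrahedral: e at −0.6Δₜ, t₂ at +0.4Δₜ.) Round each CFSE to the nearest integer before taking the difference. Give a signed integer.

Octahedral (high-spin): t₂g¹ eg⁰, CFSE = 1(−0.4) + 0(+0.6) = -0.4Δo = -0.4 × 8970 = -3588 cm⁻¹.
Tetrahedral: e¹ t₂⁰, CFSE = 1(−0.6) + 0(+0.4) = -0.6Δₜ = -0.6 × (4/9) × 8970 = -2392 cm⁻¹.
OSPE = -3588 − (-2392) = -1196 cm⁻¹.

-1196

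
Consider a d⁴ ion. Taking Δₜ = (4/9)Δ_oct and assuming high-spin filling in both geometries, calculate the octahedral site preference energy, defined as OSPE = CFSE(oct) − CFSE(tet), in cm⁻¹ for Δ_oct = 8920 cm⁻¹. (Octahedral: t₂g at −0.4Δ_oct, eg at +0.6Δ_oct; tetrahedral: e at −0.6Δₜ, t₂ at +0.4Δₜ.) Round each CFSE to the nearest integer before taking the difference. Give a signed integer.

-3766

Octahedral high-spin t₂g³ eg¹: CFSE = -0.6 × 8920 = -5352 cm⁻¹.
Tetrahedral e² t₂² gives -0.4Δₜ = -0.4 × (4/9) × 8920 = -1586 cm⁻¹.
OSPE = CFSE(oct) − CFSE(tet) = -5352 − (-1586) = -3766 cm⁻¹.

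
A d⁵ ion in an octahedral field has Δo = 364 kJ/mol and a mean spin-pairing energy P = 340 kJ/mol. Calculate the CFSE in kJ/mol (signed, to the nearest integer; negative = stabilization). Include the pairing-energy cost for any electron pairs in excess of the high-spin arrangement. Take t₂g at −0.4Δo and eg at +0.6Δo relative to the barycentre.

Δo > P, so pairing is preferred: the ground state is low-spin.
Filling d⁵ accordingly: t₂g⁵ eg⁰.
Orbital CFSE = -2.0Δo = -2.0 × 364 = -728 kJ/mol.
Excess pairs vs high-spin: 2 − 0 = 2; pairing cost = +680 kJ/mol.
Net CFSE = -728 + 680 = -48 kJ/mol.

-48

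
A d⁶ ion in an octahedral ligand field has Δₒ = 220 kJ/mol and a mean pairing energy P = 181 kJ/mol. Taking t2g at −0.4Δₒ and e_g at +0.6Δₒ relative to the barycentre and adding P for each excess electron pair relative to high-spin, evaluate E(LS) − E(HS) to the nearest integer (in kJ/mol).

-78

High-spin: t2g^4 e_g^2, CFSE = -0.4Δₒ = -88 kJ/mol.
Low-spin: t2g^6 e_g^0, orbital CFSE = -2.4Δₒ = -528 kJ/mol; plus 2 excess pairs × P = +362 kJ/mol; total -166 kJ/mol.
E(LS) − E(HS) = -166 − (-88) = -78 kJ/mol.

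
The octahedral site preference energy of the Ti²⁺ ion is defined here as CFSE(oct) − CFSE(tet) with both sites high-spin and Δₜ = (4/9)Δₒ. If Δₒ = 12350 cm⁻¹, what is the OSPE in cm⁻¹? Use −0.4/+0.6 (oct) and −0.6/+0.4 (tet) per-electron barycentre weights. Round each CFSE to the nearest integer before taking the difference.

-3293

Ti²⁺: group 4, so d-count = 4 − 2 = 2.
Octahedral high-spin t₂g² eg⁰: CFSE = -0.8 × 12350 = -9880 cm⁻¹.
In a tetrahedral site the filling is e² t₂⁰: CFSE(tet) = -1.2Δₜ = -1.2 × (4/9)(12350) = -6587 cm⁻¹.
OSPE = CFSE(oct) − CFSE(tet) = -9880 − (-6587) = -3293 cm⁻¹.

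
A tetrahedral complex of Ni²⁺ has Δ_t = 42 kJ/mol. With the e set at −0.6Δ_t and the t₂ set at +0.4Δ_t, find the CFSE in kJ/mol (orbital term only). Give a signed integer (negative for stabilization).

Ni²⁺: group 10, so d-count = 10 − 2 = 8.
Tetrahedral fields are weak (Δₜ ≈ 4/9 Δₒ), so electrons fill high-spin.
Configuration: e⁴ t₂⁴.
Orbital CFSE = 4(-0.6) + 4(0.4) = -0.8Δ_t = -0.8 × 42 = -34 kJ/mol.

-34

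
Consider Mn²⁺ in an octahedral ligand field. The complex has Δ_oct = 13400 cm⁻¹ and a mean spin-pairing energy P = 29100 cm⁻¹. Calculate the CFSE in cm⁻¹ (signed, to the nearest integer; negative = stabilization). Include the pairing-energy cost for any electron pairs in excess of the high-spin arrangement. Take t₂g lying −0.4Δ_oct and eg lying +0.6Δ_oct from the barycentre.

0

Mn is in group 7, so Mn²⁺ is d⁵ (7 − 2 = 5).
Δ_oct < P, so pairing is avoided: the ground state is high-spin.
That gives t₂g³ eg².
Orbital CFSE = 0.0Δ_oct = 0.0 × 13400 = 0 cm⁻¹.
High-spin has no excess pairs, so no pairing correction applies.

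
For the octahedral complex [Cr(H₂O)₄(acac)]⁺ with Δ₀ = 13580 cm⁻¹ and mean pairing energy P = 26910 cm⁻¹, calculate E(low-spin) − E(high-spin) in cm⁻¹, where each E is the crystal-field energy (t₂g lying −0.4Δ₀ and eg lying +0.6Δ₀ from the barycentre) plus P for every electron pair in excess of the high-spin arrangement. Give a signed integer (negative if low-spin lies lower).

Ligand charges: 4×(+0) from H₂O and 1×(-1) from acac⁻ sum to -1; with overall charge +1, Cr is +2.
Cr sits in group 6; removing 2 electrons leaves Cr²⁺ with 6 − 2 = 4 d electrons.
In the high-spin limit (t₂g³ eg¹) the orbital term is -0.6Δ₀ = -8148 cm⁻¹, with no excess pairing.
For low-spin the configuration is t₂g⁴ eg⁰: orbital energy -1.6 × 13580 = -21728 cm⁻¹, and 1 additional pair relative to high-spin adds 26910 cm⁻¹, giving 5182 cm⁻¹.
Thus E(LS) − E(HS) = 13330 cm⁻¹.

13330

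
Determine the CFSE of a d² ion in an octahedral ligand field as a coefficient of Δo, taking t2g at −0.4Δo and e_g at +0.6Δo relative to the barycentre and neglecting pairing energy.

Configuration: t2g^2 e_g^0.
CFSE = 2(-0.4Δo) + 0(0.6Δo) = -0.8Δo + 0.0Δo = -0.8Δo.

-0.8 Δo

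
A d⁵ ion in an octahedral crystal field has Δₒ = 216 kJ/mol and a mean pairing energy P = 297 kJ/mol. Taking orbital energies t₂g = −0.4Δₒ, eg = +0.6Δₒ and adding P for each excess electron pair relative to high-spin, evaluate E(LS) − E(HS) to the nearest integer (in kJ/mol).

High-spin d⁵ fills as t₂g³ eg² with CFSE 3(−0.4) + 2(+0.6) = 0.0Δₒ = 0 kJ/mol.
For low-spin the configuration is t₂g⁵ eg⁰: orbital energy -2.0 × 216 = -432 kJ/mol, and 2 additional pairs relative to high-spin add 594 kJ/mol, giving 162 kJ/mol.
The difference is 162 − (0) = 162 kJ/mol, so high-spin lies lower.

162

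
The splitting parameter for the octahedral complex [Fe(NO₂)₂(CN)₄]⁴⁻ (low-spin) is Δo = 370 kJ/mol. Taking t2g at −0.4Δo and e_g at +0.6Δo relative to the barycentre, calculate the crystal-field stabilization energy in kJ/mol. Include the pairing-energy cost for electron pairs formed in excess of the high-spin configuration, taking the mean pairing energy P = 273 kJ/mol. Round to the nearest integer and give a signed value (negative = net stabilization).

Ligand charges: 2×(-1) from NO₂⁻ and 4×(-1) from CN⁻ sum to -6; with overall charge -4, Fe is +2.
Fe is in group 8, so Fe²⁺ is d⁶ (8 − 2 = 6).
Configuration: t2g^6 e_g^0.
The orbital stabilization is -2.4Δo = -2.4 × 370 = -888 kJ/mol.
High-spin d⁶ would be t2g^4 e_g^2 with 1 pair; low-spin has 3, so 2 excess pairs cost +2P = +546 kJ/mol.
Net CFSE = -888 + 546 = -342 kJ/mol.

-342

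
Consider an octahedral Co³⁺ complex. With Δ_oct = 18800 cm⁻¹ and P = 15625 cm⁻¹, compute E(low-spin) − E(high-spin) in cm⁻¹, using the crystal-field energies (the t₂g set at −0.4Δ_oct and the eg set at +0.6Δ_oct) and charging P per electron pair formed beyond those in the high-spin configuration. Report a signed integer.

-6350

Co sits in group 9; removing 3 electrons leaves Co³⁺ with 9 − 3 = 6 d electrons.
In the high-spin limit (t₂g⁴ eg²) the orbital term is -0.4Δ_oct = -7520 cm⁻¹, with no excess pairing.
Low-spin t₂g⁶ eg⁰ gives -2.4Δ_oct = -45120 cm⁻¹, but forming 2 extra pairs costs 2P = 31250 cm⁻¹, so E(LS) = -45120 + 31250 = -13870 cm⁻¹.
Thus E(LS) − E(HS) = -6350 cm⁻¹.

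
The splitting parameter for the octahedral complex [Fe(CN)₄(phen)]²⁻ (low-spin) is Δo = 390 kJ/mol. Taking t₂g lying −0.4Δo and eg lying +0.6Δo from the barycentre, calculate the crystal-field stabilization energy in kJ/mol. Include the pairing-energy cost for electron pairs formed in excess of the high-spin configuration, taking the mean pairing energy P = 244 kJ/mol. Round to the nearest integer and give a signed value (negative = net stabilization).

Ligand charges: 4×(-1) from CN⁻ and 1×(+0) from phen sum to -4; with overall charge -2, Fe is +2.
Fe sits in group 8; removing 2 electrons leaves Fe²⁺ with 8 − 2 = 6 d electrons.
Electron filling gives t₂g⁶ eg⁰.
CFSE(orbital) = 6×(-0.4Δo) + 0×(0.6Δo) = -2.4Δo; with Δo = 390 kJ/mol that is -936 kJ/mol.
Relative to high-spin t₂g⁴ eg² (1 paired), the low-spin configuration has 2 additional pairs, contributing +2 × 244 = +488 kJ/mol.
Net CFSE = -936 + 488 = -448 kJ/mol.

-448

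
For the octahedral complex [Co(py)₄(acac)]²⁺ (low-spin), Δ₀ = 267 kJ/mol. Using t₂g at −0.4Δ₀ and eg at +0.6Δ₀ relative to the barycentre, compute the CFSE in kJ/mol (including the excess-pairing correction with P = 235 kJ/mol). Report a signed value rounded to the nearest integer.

Ligand charges: 4×(+0) from py and 1×(-1) from acac⁻ sum to -1; with overall charge +2, Co is +3.
Co sits in group 9; removing 3 electrons leaves Co³⁺ with 9 − 3 = 6 d electrons.
The d⁶ electrons fill as t₂g⁶ eg⁰.
The orbital stabilization is -2.4Δ₀ = -2.4 × 267 = -641 kJ/mol.
High-spin d⁶ would be t₂g⁴ eg² with 1 pair; low-spin has 3, so 2 excess pairs cost +2P = +470 kJ/mol.
Combining: -641 + 470 = -171 kJ/mol.

-171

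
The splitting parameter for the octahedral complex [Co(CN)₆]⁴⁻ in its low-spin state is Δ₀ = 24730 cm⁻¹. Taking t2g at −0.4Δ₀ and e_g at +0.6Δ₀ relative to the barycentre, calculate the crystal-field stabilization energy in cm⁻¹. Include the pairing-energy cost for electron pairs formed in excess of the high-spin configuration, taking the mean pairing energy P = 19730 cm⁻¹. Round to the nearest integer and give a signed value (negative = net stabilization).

-24784

Each CN⁻ contributes -1; 6 × (-1) = -6. With overall charge -4, Co is in the +2 oxidation state.
Co²⁺: group 9, so d-count = 9 − 2 = 7.
Electron filling gives t2g^6 e_g^1.
The orbital stabilization is -1.8Δ₀ = -1.8 × 24730 = -44514 cm⁻¹.
Pairing penalty: 3 pairs vs 2 in the high-spin reference → 1 extra × P = 19730 cm⁻¹.
Combining: -44514 + 19730 = -24784 cm⁻¹.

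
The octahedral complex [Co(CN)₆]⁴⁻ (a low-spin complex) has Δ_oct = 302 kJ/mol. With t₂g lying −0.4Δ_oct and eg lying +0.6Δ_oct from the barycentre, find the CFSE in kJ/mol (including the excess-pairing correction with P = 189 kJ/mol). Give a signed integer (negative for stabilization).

-355

Each CN⁻ contributes -1; 6 × (-1) = -6. With overall charge -4, Co is in the +2 oxidation state.
Co²⁺: group 9, so d-count = 9 − 2 = 7.
The d⁷ electrons fill as t₂g⁶ eg¹.
The orbital stabilization is -1.8Δ_oct = -1.8 × 302 = -544 kJ/mol.
Relative to high-spin t₂g⁵ eg² (2 paired), the low-spin configuration has 1 additional pair, contributing +1 × 189 = +189 kJ/mol.
Overall CFSE = -544 + 189 = -355 kJ/mol.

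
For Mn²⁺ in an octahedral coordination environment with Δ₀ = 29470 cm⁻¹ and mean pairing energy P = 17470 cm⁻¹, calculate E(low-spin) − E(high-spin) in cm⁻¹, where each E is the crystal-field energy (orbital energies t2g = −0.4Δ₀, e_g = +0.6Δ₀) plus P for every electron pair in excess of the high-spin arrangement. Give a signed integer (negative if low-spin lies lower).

-24000

Mn is in group 7, so Mn²⁺ is d⁵ (7 − 2 = 5).
High-spin d⁵ fills as t2g^3 e_g^2 with CFSE 3(−0.4) + 2(+0.6) = 0.0Δ₀ = 0 cm⁻¹.
Low-spin: t2g^5 e_g^0, orbital CFSE = -2.0Δ₀ = -58940 cm⁻¹; plus 2 excess pairs × P = +34940 cm⁻¹; total -24000 cm⁻¹.
The difference is -24000 − (0) = -24000 cm⁻¹, so low-spin lies lower.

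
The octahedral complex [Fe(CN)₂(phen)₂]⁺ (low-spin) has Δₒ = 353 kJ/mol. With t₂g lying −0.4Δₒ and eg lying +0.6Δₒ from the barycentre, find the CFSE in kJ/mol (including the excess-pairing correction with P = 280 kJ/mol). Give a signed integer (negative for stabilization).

-146

Ligand charges: 2×(-1) from CN⁻ and 2×(+0) from phen sum to -2; with overall charge +1, Fe is +3.
Fe³⁺: group 8, so d-count = 8 − 3 = 5.
Configuration: t₂g⁵ eg⁰.
The orbital stabilization is -2.0Δₒ = -2.0 × 353 = -706 kJ/mol.
Pairing penalty: 2 pairs vs 0 in the high-spin reference → 2 extra × P = 560 kJ/mol.
Combining: -706 + 560 = -146 kJ/mol.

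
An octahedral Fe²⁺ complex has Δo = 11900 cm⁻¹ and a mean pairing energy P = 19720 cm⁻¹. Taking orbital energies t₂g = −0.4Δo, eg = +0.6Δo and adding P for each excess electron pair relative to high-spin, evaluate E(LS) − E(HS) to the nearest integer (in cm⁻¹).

Fe sits in group 8; removing 2 electrons leaves Fe²⁺ with 8 − 2 = 6 d electrons.
High-spin d⁶ fills as t₂g⁴ eg² with CFSE 4(−0.4) + 2(+0.6) = -0.4Δo = -4760 cm⁻¹.
For low-spin the configuration is t₂g⁶ eg⁰: orbital energy -2.4 × 11900 = -28560 cm⁻¹, and 2 additional pairs relative to high-spin add 39440 cm⁻¹, giving 10880 cm⁻¹.
The difference is 10880 − (-4760) = 15640 cm⁻¹, so high-spin lies lower.

15640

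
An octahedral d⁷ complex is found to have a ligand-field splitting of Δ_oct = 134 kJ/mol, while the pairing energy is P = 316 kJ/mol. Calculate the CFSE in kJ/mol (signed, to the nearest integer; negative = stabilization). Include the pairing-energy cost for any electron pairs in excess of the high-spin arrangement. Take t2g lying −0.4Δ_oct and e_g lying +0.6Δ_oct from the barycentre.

With Δ_oct < P the complex is high-spin.
That gives t2g^5 e_g^2.
Orbital CFSE = -0.8Δ_oct = -0.8 × 134 = -107 kJ/mol.
High-spin has no excess pairs, so no pairing correction applies.

-107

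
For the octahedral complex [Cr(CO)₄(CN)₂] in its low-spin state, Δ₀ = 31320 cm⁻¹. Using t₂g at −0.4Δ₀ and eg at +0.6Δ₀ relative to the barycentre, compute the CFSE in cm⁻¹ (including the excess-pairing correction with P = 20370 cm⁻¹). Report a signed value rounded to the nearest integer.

Ligand charges: 4×(+0) from CO and 2×(-1) from CN⁻ sum to -2; with overall charge +0, Cr is +2.
Cr is in group 6, so Cr²⁺ is d⁴ (6 − 2 = 4).
The d⁴ electrons fill as t₂g⁴ eg⁰.
CFSE(orbital) = 4×(-0.4Δ₀) + 0×(0.6Δ₀) = -1.6Δ₀; with Δ₀ = 31320 cm⁻¹ that is -50112 cm⁻¹.
Relative to high-spin t₂g³ eg¹ (0 paired), the low-spin configuration has 1 additional pair, contributing +1 × 20370 = +20370 cm⁻¹.
Net CFSE = -50112 + 20370 = -29742 cm⁻¹.

-29742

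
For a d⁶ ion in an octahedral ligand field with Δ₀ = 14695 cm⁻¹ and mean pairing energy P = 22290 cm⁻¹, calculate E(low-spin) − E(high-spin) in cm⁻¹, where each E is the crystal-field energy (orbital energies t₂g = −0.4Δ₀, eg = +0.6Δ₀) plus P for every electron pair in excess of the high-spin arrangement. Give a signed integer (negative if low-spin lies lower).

15190

High-spin: t₂g⁴ eg², CFSE = -0.4Δ₀ = -5878 cm⁻¹.
Low-spin t₂g⁶ eg⁰ gives -2.4Δ₀ = -35268 cm⁻¹, but forming 2 extra pairs costs 2P = 44580 cm⁻¹, so E(LS) = -35268 + 44580 = 9312 cm⁻¹.
Thus E(LS) − E(HS) = 15190 cm⁻¹.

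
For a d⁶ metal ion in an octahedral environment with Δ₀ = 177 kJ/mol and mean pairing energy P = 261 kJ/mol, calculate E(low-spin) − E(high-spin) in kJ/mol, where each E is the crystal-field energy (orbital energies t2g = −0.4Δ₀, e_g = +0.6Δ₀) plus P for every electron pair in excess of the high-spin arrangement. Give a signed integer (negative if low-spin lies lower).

168

In the high-spin limit (t2g^4 e_g^2) the orbital term is -0.4Δ₀ = -71 kJ/mol, with no excess pairing.
Low-spin t2g^6 e_g^0 gives -2.4Δ₀ = -425 kJ/mol, but forming 2 extra pairs costs 2P = 522 kJ/mol, so E(LS) = -425 + 522 = 97 kJ/mol.
The difference is 97 − (-71) = 168 kJ/mol, so high-spin lies lower.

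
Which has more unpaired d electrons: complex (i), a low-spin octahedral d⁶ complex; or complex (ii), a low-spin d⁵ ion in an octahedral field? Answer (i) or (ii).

(ii)

(i): t2g^6 e_g^0 → 0 unpaired.
(ii): t2g^5 e_g^0 → 1 unpaired.
So (ii) has more unpaired electrons.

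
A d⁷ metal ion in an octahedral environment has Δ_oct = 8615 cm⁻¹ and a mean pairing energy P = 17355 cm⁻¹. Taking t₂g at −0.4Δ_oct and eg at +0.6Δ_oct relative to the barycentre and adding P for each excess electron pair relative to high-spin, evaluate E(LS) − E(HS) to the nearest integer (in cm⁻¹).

8740

In the high-spin limit (t₂g⁵ eg²) the orbital term is -0.8Δ_oct = -6892 cm⁻¹, with no excess pairing.
For low-spin the configuration is t₂g⁶ eg¹: orbital energy -1.8 × 8615 = -15507 cm⁻¹, and 1 additional pair relative to high-spin adds 17355 cm⁻¹, giving 1848 cm⁻¹.
The difference is 1848 − (-6892) = 8740 cm⁻¹, so high-spin lies lower.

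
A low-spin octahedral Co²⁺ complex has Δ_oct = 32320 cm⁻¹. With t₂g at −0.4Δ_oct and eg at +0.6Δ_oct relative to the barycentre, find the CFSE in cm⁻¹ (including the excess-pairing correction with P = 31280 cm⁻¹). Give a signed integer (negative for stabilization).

Co²⁺: group 9, so d-count = 9 − 2 = 7.
Configuration: t₂g⁶ eg¹.
Orbital CFSE = 6(-0.4) + 1(0.6) = -1.8Δ_oct = -1.8 × 32320 = -58176 cm⁻¹.
High-spin d⁷ would be t₂g⁵ eg² with 2 pairs; low-spin has 3, so 1 excess pair costs +1P = +31280 cm⁻¹.
Overall CFSE = -58176 + 31280 = -26896 cm⁻¹.

-26896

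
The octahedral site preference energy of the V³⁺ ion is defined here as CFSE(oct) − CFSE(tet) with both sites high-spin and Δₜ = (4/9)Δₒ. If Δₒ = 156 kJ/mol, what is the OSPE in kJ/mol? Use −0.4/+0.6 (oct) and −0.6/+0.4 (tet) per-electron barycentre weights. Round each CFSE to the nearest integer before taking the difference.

V is in group 5, so V³⁺ is d² (5 − 3 = 2).
Octahedral (high-spin): t2g^2 e_g^0, CFSE = 2(−0.4) + 0(+0.6) = -0.8Δₒ = -0.8 × 156 = -125 kJ/mol.
In a tetrahedral site the filling is e^2 t2^0: CFSE(tet) = -1.2Δₜ = -1.2 × (4/9)(156) = -83 kJ/mol.
OSPE = -125 − (-83) = -42 kJ/mol.

-42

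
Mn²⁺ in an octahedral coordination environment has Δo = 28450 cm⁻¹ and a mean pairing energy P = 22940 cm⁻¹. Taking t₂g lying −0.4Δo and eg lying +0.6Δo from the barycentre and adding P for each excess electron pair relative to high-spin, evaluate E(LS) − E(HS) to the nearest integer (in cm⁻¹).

Mn is in group 7, so Mn²⁺ is d⁵ (7 − 2 = 5).
High-spin: t₂g³ eg², CFSE = 0.0Δo = 0 cm⁻¹.
Low-spin: t₂g⁵ eg⁰, orbital CFSE = -2.0Δo = -56900 cm⁻¹; plus 2 excess pairs × P = +45880 cm⁻¹; total -11020 cm⁻¹.
E(LS) − E(HS) = -11020 − (0) = -11020 cm⁻¹.

-11020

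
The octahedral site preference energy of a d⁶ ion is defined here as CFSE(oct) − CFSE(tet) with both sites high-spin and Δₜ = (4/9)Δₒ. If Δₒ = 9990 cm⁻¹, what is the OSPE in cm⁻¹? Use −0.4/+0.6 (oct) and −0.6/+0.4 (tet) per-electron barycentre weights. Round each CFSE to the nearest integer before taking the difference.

In an octahedral site d⁶ (HS) is t2g^4 e_g^2, giving CFSE(oct) = -0.4Δₒ = -3996 cm⁻¹.
Tetrahedral e^3 t2^3 gives -0.6Δₜ = -0.6 × (4/9) × 9990 = -2664 cm⁻¹.
Subtracting, OSPE = -3996 − (-2664) = -1332 cm⁻¹.

-1332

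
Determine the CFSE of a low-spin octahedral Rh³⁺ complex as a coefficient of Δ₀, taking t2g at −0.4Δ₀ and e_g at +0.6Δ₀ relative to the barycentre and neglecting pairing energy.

-2.4 Δ₀

Rh is in group 9, so Rh³⁺ is d⁶ (9 − 3 = 6).
Configuration: t2g^6 e_g^0.
CFSE = 6(-0.4Δ₀) + 0(0.6Δ₀) = -2.4Δ₀ + 0.0Δ₀ = -2.4Δ₀.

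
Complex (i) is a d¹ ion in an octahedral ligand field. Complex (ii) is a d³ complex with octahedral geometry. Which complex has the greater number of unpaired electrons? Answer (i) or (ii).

(i): For octahedral d¹ the high- and low-spin configurations coincide; t₂g¹ eg⁰ → 1 unpaired.
(ii): t₂g³ eg⁰ → 3 unpaired.
So (ii) has more unpaired electrons.

(ii)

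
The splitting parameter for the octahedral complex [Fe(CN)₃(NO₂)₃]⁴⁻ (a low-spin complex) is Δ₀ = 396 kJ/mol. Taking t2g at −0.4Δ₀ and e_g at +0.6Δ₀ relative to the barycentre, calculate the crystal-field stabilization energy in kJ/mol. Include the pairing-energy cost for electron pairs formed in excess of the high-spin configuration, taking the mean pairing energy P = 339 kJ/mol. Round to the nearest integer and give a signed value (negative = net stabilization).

-272

Ligand charges: 3×(-1) from CN⁻ and 3×(-1) from NO₂⁻ sum to -6; with overall charge -4, Fe is +2.
Fe²⁺: group 8, so d-count = 8 − 2 = 6.
The d⁶ electrons fill as t2g^6 e_g^0.
The orbital stabilization is -2.4Δ₀ = -2.4 × 396 = -950 kJ/mol.
High-spin d⁶ would be t2g^4 e_g^2 with 1 pair; low-spin has 3, so 2 excess pairs cost +2P = +678 kJ/mol.
Combining: -950 + 678 = -272 kJ/mol.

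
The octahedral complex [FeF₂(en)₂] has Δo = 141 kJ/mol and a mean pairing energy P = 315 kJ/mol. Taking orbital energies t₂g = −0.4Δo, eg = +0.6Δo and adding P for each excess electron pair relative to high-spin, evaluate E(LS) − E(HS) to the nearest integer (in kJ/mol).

Ligand charges: 2×(-1) from F⁻ and 2×(+0) from en sum to -2; with overall charge +0, Fe is +2.
Fe is in group 8, so Fe²⁺ is d⁶ (8 − 2 = 6).
In the high-spin limit (t₂g⁴ eg²) the orbital term is -0.4Δo = -56 kJ/mol, with no excess pairing.
Low-spin t₂g⁶ eg⁰ gives -2.4Δo = -338 kJ/mol, but forming 2 extra pairs costs 2P = 630 kJ/mol, so E(LS) = -338 + 630 = 292 kJ/mol.
The difference is 292 − (-56) = 348 kJ/mol, so high-spin lies lower.

348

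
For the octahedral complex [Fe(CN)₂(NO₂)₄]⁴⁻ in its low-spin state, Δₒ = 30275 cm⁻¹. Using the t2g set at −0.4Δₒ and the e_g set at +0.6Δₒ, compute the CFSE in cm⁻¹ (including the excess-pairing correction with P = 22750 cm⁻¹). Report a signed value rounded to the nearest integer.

-27160

Ligand charges: 2×(-1) from CN⁻ and 4×(-1) from NO₂⁻ sum to -6; with overall charge -4, Fe is +2.
Fe²⁺: group 8, so d-count = 8 − 2 = 6.
Configuration: t2g^6 e_g^0.
CFSE(orbital) = 6×(-0.4Δₒ) + 0×(0.6Δₒ) = -2.4Δₒ; with Δₒ = 30275 cm⁻¹ that is -72660 cm⁻¹.
Pairing penalty: 3 pairs vs 1 in the high-spin reference → 2 extra × P = 45500 cm⁻¹.
Combining: -72660 + 45500 = -27160 cm⁻¹.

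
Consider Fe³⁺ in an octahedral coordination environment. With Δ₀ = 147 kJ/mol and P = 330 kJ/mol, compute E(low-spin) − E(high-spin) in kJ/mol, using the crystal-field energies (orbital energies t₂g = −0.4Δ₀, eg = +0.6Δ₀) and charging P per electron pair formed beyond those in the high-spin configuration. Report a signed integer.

Fe is in group 8, so Fe³⁺ is d⁵ (8 − 3 = 5).
High-spin d⁵ fills as t₂g³ eg² with CFSE 3(−0.4) + 2(+0.6) = 0.0Δ₀ = 0 kJ/mol.
Low-spin: t₂g⁵ eg⁰, orbital CFSE = -2.0Δ₀ = -294 kJ/mol; plus 2 excess pairs × P = +660 kJ/mol; total 366 kJ/mol.
E(LS) − E(HS) = 366 − (0) = 366 kJ/mol.

366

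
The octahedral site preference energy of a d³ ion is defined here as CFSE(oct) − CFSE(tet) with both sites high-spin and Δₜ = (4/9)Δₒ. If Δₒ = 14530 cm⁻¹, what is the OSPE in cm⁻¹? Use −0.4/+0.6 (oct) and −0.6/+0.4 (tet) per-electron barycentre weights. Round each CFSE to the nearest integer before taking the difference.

-12270

Octahedral (high-spin): t₂g³ eg⁰, CFSE = 3(−0.4) + 0(+0.6) = -1.2Δₒ = -1.2 × 14530 = -17436 cm⁻¹.
In a tetrahedral site the filling is e² t₂¹: CFSE(tet) = -0.8Δₜ = -0.8 × (4/9)(14530) = -5166 cm⁻¹.
OSPE = -17436 − (-5166) = -12270 cm⁻¹.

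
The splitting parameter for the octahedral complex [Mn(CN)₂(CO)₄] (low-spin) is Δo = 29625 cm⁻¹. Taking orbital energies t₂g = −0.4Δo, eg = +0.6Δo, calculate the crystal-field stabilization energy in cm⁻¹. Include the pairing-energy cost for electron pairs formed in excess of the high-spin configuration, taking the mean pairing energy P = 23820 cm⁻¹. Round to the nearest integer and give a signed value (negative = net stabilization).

-11610

Ligand charges: 2×(-1) from CN⁻ and 4×(+0) from CO sum to -2; with overall charge +0, Mn is +2.
Mn is in group 7, so Mn²⁺ is d⁵ (7 − 2 = 5).
Configuration: t₂g⁵ eg⁰.
The orbital stabilization is -2.0Δo = -2.0 × 29625 = -59250 cm⁻¹.
High-spin d⁵ would be t₂g³ eg² with 0 pairs; low-spin has 2, so 2 excess pairs cost +2P = +47640 cm⁻¹.
Net CFSE = -59250 + 47640 = -11610 cm⁻¹.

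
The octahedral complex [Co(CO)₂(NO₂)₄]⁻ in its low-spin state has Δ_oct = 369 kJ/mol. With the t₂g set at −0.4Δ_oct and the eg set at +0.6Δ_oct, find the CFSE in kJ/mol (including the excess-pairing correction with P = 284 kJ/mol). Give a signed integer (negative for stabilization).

Ligand charges: 2×(+0) from CO and 4×(-1) from NO₂⁻ sum to -4; with overall charge -1, Co is +3.
Co³⁺: group 9, so d-count = 9 − 3 = 6.
Configuration: t₂g⁶ eg⁰.
The orbital stabilization is -2.4Δ_oct = -2.4 × 369 = -886 kJ/mol.
Pairing penalty: 3 pairs vs 1 in the high-spin reference → 2 extra × P = 568 kJ/mol.
Overall CFSE = -886 + 568 = -318 kJ/mol.

-318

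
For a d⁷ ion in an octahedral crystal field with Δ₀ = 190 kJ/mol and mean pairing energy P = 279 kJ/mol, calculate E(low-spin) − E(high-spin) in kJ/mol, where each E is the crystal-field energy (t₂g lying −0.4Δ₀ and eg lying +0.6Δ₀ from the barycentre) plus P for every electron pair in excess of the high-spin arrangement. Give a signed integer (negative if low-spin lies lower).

In the high-spin limit (t₂g⁵ eg²) the orbital term is -0.8Δ₀ = -152 kJ/mol, with no excess pairing.
For low-spin the configuration is t₂g⁶ eg¹: orbital energy -1.8 × 190 = -342 kJ/mol, and 1 additional pair relative to high-spin adds 279 kJ/mol, giving -63 kJ/mol.
The difference is -63 − (-152) = 89 kJ/mol, so high-spin lies lower.

89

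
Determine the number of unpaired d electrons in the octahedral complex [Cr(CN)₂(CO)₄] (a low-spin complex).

Ligand charges: 2×(-1) from CN⁻ and 4×(+0) from CO sum to -2; with overall charge +0, Cr is +2.
Cr²⁺: group 6, so d-count = 6 − 2 = 4.
Configuration: t2g^4 e_g^0, giving 2 unpaired electrons.

2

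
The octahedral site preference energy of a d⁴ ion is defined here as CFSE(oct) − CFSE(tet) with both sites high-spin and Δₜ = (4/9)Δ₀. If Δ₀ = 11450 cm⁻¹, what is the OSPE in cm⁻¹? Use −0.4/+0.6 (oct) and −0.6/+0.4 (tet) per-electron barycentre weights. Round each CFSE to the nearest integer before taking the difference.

Octahedral high-spin t2g^3 e_g^1: CFSE = -0.6 × 11450 = -6870 cm⁻¹.
In a tetrahedral site the filling is e^2 t2^2: CFSE(tet) = -0.4Δₜ = -0.4 × (4/9)(11450) = -2036 cm⁻¹.
OSPE = CFSE(oct) − CFSE(tet) = -6870 − (-2036) = -4834 cm⁻¹.

-4834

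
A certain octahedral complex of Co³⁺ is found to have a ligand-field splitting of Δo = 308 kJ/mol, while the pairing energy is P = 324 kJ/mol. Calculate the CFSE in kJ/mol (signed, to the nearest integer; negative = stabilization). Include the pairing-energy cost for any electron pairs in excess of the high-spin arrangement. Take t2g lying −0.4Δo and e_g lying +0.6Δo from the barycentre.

Co is in group 9, so Co³⁺ is d⁶ (9 − 3 = 6).
Since Δo = 308 kJ/mol < P = 324 kJ/mol, the complex adopts the high-spin configuration.
That gives t2g^4 e_g^2.
Orbital CFSE = -0.4Δo = -0.4 × 308 = -123 kJ/mol.
High-spin has no excess pairs, so no pairing correction applies.

-123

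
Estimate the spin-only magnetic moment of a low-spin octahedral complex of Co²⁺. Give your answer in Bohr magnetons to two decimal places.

Co is in group 9, so Co²⁺ is d⁷ (9 − 2 = 7).
Configuration: t₂g⁶ eg¹ → 1 unpaired electron.
μ(spin-only) = √[1(1+2)] = √3 ≈ 1.73 Bohr magnetons.

1.73 Bohr magnetons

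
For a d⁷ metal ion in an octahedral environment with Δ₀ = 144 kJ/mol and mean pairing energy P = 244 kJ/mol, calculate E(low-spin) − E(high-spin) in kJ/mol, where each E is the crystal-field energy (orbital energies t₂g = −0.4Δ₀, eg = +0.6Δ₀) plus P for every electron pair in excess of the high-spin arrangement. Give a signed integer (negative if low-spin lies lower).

In the high-spin limit (t₂g⁵ eg²) the orbital term is -0.8Δ₀ = -115 kJ/mol, with no excess pairing.
Low-spin: t₂g⁶ eg¹, orbital CFSE = -1.8Δ₀ = -259 kJ/mol; plus 1 excess pair × P = +244 kJ/mol; total -15 kJ/mol.
The difference is -15 − (-115) = 100 kJ/mol, so high-spin lies lower.

100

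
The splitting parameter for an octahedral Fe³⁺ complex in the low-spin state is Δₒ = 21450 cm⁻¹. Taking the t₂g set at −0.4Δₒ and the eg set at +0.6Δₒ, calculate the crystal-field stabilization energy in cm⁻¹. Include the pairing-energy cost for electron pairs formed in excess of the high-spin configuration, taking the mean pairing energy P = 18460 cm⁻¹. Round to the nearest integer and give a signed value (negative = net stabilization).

-5980

Fe is in group 8, so Fe³⁺ is d⁵ (8 − 3 = 5).
Electron filling gives t₂g⁵ eg⁰.
Orbital CFSE = 5(-0.4) + 0(0.6) = -2.0Δₒ = -2.0 × 21450 = -42900 cm⁻¹.
Relative to high-spin t₂g³ eg² (0 paired), the low-spin configuration has 2 additional pairs, contributing +2 × 18460 = +36920 cm⁻¹.
Net CFSE = -42900 + 36920 = -5980 cm⁻¹.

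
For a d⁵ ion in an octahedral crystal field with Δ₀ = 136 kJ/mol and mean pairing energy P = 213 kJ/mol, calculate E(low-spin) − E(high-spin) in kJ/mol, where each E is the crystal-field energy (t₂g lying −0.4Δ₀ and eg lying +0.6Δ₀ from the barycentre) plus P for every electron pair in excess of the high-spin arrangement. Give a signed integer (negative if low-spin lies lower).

154

In the high-spin limit (t₂g³ eg²) the orbital term is 0.0Δ₀ = 0 kJ/mol, with no excess pairing.
Low-spin: t₂g⁵ eg⁰, orbital CFSE = -2.0Δ₀ = -272 kJ/mol; plus 2 excess pairs × P = +426 kJ/mol; total 154 kJ/mol.
The difference is 154 − (0) = 154 kJ/mol, so high-spin lies lower.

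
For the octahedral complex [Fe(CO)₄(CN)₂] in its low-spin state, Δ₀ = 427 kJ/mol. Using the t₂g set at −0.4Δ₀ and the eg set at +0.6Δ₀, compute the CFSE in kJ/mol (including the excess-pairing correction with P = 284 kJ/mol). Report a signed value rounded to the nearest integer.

-457

Ligand charges: 4×(+0) from CO and 2×(-1) from CN⁻ sum to -2; with overall charge +0, Fe is +2.
Fe²⁺: group 8, so d-count = 8 − 2 = 6.
Configuration: t₂g⁶ eg⁰.
CFSE(orbital) = 6×(-0.4Δ₀) + 0×(0.6Δ₀) = -2.4Δ₀; with Δ₀ = 427 kJ/mol that is -1025 kJ/mol.
Pairing penalty: 3 pairs vs 1 in the high-spin reference → 2 extra × P = 568 kJ/mol.
Overall CFSE = -1025 + 568 = -457 kJ/mol.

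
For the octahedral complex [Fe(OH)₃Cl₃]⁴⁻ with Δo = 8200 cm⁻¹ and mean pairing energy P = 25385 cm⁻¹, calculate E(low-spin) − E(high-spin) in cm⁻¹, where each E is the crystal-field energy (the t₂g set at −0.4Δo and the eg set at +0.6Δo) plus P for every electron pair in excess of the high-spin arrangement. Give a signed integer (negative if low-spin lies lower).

Ligand charges: 3×(-1) from OH⁻ and 3×(-1) from Cl⁻ sum to -6; with overall charge -4, Fe is +2.
Fe sits in group 8; removing 2 electrons leaves Fe²⁺ with 8 − 2 = 6 d electrons.
High-spin: t₂g⁴ eg², CFSE = -0.4Δo = -3280 cm⁻¹.
Low-spin t₂g⁶ eg⁰ gives -2.4Δo = -19680 cm⁻¹, but forming 2 extra pairs costs 2P = 50770 cm⁻¹, so E(LS) = -19680 + 50770 = 31090 cm⁻¹.
Thus E(LS) − E(HS) = 34370 cm⁻¹.

34370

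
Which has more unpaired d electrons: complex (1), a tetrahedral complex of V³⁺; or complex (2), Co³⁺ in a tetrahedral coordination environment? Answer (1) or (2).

(1): V³⁺: group 5, so d-count = 5 − 3 = 2; Tetrahedral splitting is small, so the complex is high-spin; e^2 t2^0 → 2 unpaired.
(2): Group 9 minus oxidation state +3 gives a d⁶ configuration for Co³⁺; Tetrahedral splitting is small, so the complex is high-spin; e³ t₂³ → 4 unpaired.
So (2) has more unpaired electrons.

(2)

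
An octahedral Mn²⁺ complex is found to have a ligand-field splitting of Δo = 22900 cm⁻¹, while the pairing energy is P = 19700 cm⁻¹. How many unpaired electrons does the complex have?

Group 7 minus oxidation state +2 gives a d⁵ configuration for Mn²⁺.
Since Δo = 22900 cm⁻¹ > P = 19700 cm⁻¹, the complex adopts the low-spin configuration.
That gives t2g^5 e_g^0.
Unpaired electrons: 1.

1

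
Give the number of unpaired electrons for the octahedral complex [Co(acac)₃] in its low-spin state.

0

Each acac⁻ contributes -1; 3 × (-1) = -3. With overall charge +0, Co is in the +3 oxidation state.
Co is in group 9, so Co³⁺ is d⁶ (9 − 3 = 6).
Configuration: t2g^6 e_g^0, giving 0 unpaired electrons.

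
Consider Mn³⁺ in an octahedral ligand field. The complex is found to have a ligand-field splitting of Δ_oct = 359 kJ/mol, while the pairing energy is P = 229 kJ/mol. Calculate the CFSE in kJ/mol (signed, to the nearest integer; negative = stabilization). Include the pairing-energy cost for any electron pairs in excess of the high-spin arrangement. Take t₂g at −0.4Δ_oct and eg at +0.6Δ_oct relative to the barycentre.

Mn sits in group 7; removing 3 electrons leaves Mn³⁺ with 7 − 3 = 4 d electrons.
Δ_oct > P, so pairing is preferred: the ground state is low-spin.
That gives t₂g⁴ eg⁰.
Orbital CFSE = -1.6Δ_oct = -1.6 × 359 = -574 kJ/mol.
Excess pairs vs high-spin: 1 − 0 = 1; pairing cost = +229 kJ/mol.
Net CFSE = -574 + 229 = -345 kJ/mol.

-345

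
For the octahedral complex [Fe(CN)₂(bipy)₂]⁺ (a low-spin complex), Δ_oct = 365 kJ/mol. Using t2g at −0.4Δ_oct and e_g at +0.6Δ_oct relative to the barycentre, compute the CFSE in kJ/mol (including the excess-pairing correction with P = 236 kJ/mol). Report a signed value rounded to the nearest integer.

-258

Ligand charges: 2×(-1) from CN⁻ and 2×(+0) from bipy sum to -2; with overall charge +1, Fe is +3.
Group 8 minus oxidation state +3 gives a d⁵ configuration for Fe³⁺.
Electron filling gives t2g^5 e_g^0.
The orbital stabilization is -2.0Δ_oct = -2.0 × 365 = -730 kJ/mol.
High-spin d⁵ would be t2g^3 e_g^2 with 0 pairs; low-spin has 2, so 2 excess pairs cost +2P = +472 kJ/mol.
Net CFSE = -730 + 472 = -258 kJ/mol.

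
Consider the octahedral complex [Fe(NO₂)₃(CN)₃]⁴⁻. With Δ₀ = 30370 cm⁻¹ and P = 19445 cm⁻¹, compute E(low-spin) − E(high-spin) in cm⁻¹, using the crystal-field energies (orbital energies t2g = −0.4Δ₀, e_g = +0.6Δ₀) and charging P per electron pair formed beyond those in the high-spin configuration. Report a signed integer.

-21850

Ligand charges: 3×(-1) from NO₂⁻ and 3×(-1) from CN⁻ sum to -6; with overall charge -4, Fe is +2.
Fe sits in group 8; removing 2 electrons leaves Fe²⁺ with 8 − 2 = 6 d electrons.
High-spin: t2g^4 e_g^2, CFSE = -0.4Δ₀ = -12148 cm⁻¹.
Low-spin t2g^6 e_g^0 gives -2.4Δ₀ = -72888 cm⁻¹, but forming 2 extra pairs costs 2P = 38890 cm⁻¹, so E(LS) = -72888 + 38890 = -33998 cm⁻¹.
Thus E(LS) − E(HS) = -21850 cm⁻¹.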